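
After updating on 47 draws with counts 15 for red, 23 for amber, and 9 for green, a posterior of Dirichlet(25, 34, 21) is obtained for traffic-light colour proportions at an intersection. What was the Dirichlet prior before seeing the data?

Dirichlet(10, 11, 12)

For a Dirichlet(α) prior with multinomial counts c, the posterior is Dirichlet(α + c) componentwise.
Subtract each count from the matching posterior parameter: 25−15=10, 34−23=11, 21−9=12.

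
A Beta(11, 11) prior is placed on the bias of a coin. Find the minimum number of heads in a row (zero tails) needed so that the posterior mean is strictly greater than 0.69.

k = 14

After k heads and 0 tails the posterior is Beta(11+k, 11), with mean (11+k)/(11+11+k).
Set (11+k)/(22+k) > 0.69 and solve: k > (0.69·22 − 11)/(1 − 0.69) = 13.484.
The smallest integer exceeding 13.484 is 14.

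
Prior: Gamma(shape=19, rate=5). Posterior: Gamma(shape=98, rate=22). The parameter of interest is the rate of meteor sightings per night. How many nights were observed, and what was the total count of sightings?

A Gamma(α, β) prior (rate parametrization) on a Poisson rate with n observations summing to S gives posterior Gamma(α+S, β+n).
Matching: Σxᵢ = 98 − 19 = 79 and n = 22 − 5 = 17.

n = 17 nights with total 79 sightings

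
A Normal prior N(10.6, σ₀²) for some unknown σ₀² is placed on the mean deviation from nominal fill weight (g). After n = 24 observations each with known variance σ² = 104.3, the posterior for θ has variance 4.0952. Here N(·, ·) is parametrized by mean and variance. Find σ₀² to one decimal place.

For the Normal–Normal model with known σ², precisions add: τ_n = τ₀ + n/σ².
So 1/σ₀² = 1/4.0952 − 24/104.3 = 0.244188 − 0.230105 = 0.014083.
Hence σ₀² = 1/0.014083 ≈ 71.0.

σ₀² = 71.0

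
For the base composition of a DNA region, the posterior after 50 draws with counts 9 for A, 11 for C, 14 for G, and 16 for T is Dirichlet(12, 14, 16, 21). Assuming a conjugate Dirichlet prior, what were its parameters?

Dirichlet(3, 3, 2, 5)

For a Dirichlet(α) prior with multinomial counts c, the posterior is Dirichlet(α + c) componentwise.
Subtract each count from the matching posterior parameter: 12−9=3, 14−11=3, 16−14=2, 21−16=5.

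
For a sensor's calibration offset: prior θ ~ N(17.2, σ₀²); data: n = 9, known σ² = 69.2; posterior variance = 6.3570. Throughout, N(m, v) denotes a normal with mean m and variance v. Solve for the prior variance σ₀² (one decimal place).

For the Normal–Normal model with known σ², precisions add: τ_n = τ₀ + n/σ².
So 1/σ₀² = 1/6.3570 − 9/69.2 = 0.157307 − 0.130058 = 0.027249.
Hence σ₀² = 1/0.027249 ≈ 36.7.

σ₀² = 36.7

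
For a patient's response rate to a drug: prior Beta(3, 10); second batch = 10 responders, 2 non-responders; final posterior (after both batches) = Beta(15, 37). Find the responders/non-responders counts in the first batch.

2 responders and 25 non-responders

Because Beta–binomial updating is additive in the counts, the combined data contributed (α_post−α_prior, β_post−β_prior) successes and failures.
Total across both batches: 15−3=12 responders, 37−10=27 non-responders.
Subtract the second batch: 12−10=2 responders and 27−2=25 non-responders.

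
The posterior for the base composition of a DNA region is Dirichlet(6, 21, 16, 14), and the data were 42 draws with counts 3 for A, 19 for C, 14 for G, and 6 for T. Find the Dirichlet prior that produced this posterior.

Dirichlet(3, 2, 2, 8)

For a Dirichlet(α) prior with multinomial counts c, the posterior is Dirichlet(α + c) componentwise.
Subtract each count from the matching posterior parameter: 6−3=3, 21−19=2, 16−14=2, 14−6=8.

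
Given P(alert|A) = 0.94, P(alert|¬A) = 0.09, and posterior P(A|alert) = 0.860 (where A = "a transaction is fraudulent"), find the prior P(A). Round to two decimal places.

P(A) = 0.37

In odds form, posterior odds = prior odds × likelihood ratio, so prior odds = posterior odds ÷ LR.
Posterior odds = 0.860/(1−0.860) = 6.1429. LR = 0.94/0.09 = 10.4444.
Prior odds = 6.1429/10.4444 = 0.5882, so P(A) = 0.5882/(1+0.5882) ≈ 0.37.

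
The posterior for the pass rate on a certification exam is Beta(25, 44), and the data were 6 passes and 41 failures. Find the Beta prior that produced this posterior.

Beta(19, 3)

Beta is conjugate to the binomial likelihood: posterior = Beta(α+s, β+f).
Subtract the data counts: 25−6=19, 44−41=3.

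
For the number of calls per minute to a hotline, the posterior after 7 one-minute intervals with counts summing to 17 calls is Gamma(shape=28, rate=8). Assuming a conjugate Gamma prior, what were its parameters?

Gamma(shape=11, rate=1)

A Gamma(α, β) prior (rate parametrization) on a Poisson rate with n observations summing to S gives posterior Gamma(α+S, β+n).
So α = 28 − 17 = 11 and β = 8 − 7 = 1.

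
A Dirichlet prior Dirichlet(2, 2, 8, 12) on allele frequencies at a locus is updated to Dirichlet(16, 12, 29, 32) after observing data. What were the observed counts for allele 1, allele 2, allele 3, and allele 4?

For a Dirichlet(α) prior with multinomial counts c, the posterior is Dirichlet(α + c) componentwise.
Counts are posterior − prior componentwise: 16−2=14, 12−2=10, 29−8=21, 32−12=20.

counts (14, 10, 21, 20)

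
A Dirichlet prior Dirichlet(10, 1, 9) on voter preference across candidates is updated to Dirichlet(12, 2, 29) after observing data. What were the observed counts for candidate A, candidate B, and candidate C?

counts (2, 1, 20)

For a Dirichlet(α) prior with multinomial counts c, the posterior is Dirichlet(α + c) componentwise.
Counts are posterior − prior componentwise: 12−10=2, 2−1=1, 29−9=20.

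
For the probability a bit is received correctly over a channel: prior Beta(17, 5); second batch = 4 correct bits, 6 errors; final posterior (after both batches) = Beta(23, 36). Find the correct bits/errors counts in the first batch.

2 correct bits and 25 errors

Sequential conjugate updates are equivalent to a single update on the pooled data, so total successes = posterior α − prior α and total failures = posterior β − prior β.
Total across both batches: 23−17=6 correct bits, 36−5=31 errors.
Subtract the second batch: 6−4=2 correct bits and 31−6=25 errors.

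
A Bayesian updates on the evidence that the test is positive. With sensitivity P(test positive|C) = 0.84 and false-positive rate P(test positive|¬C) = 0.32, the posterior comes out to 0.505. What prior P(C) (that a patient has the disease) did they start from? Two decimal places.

P(C) = 0.28

Bayes' rule in odds form gives O(C|E) = O(C)·[P(E|C)/P(E|¬C)], hence O(C) = O(C|E)/LR.
Posterior odds = 0.505/(1−0.505) = 1.0202. LR = 0.84/0.32 = 2.6250.
Prior odds = 1.0202/2.6250 = 0.3886, so P(C) = 0.3886/(1+0.3886) ≈ 0.28.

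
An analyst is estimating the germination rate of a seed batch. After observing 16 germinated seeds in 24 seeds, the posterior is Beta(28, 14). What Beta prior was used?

Beta(12, 6)

Under Beta–binomial conjugacy the posterior parameters are (a+s, b+f).
So a = 28 − 16 = 12 and b = 14 − 8 = 6.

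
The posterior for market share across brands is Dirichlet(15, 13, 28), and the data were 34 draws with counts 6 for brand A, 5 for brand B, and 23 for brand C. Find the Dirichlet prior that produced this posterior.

For a Dirichlet(α) prior with multinomial counts c, the posterior is Dirichlet(α + c) componentwise.
Subtract each count from the matching posterior parameter: 15−6=9, 13−5=8, 28−23=5.

Dirichlet(9, 8, 5)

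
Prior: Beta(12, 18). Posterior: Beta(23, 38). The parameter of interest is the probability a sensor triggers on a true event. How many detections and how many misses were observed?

11 detections and 20 misses

Under Beta–binomial conjugacy the posterior parameters are (a+s, b+f).
Match parameters: s=23−12=11, f=38−18=20.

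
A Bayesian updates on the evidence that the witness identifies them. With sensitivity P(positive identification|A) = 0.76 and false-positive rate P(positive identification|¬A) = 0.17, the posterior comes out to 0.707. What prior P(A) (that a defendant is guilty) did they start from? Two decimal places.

P(A) = 0.35

Bayes' rule in odds form gives O(A|E) = O(A)·[P(E|A)/P(E|¬A)], hence O(A) = O(A|E)/LR.
Posterior odds = 0.707/(1−0.707) = 2.4130. LR = 0.76/0.17 = 4.4706.
Prior odds = 2.4130/4.4706 = 0.5397, so P(A) = 0.5397/(1+0.5397) ≈ 0.35.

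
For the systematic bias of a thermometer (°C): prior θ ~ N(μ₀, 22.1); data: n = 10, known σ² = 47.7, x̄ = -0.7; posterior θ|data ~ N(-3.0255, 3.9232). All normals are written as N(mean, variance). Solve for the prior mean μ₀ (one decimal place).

The posterior mean is a precision-weighted average: μ_n = (τ₀μ₀ + τ_data·x̄)/(τ₀+τ_data), with τ₀=1/σ₀² and τ_data=n/σ².
Here τ₀ = 1/22.1 = 0.045249 and τ_data = 10/47.7 = 0.209644, so τ_n = 0.254893.
Rearranging for μ₀: μ₀ = (μ_n·τ_n − τ_data·x̄)/τ₀ = (-3.0255·0.254893 − 0.209644·-0.7) / 0.045249 = -0.624428/0.045249 ≈ -13.8.

μ₀ = -13.8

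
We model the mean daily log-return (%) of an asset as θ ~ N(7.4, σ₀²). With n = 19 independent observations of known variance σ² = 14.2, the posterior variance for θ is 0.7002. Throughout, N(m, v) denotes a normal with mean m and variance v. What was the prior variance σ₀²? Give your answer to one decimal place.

σ₀² = 11.1

For the Normal–Normal model with known σ², precisions add: τ_n = τ₀ + n/σ².
So 1/σ₀² = 1/0.7002 − 19/14.2 = 1.428163 − 1.338028 = 0.090135.
Hence σ₀² = 1/0.090135 ≈ 11.1.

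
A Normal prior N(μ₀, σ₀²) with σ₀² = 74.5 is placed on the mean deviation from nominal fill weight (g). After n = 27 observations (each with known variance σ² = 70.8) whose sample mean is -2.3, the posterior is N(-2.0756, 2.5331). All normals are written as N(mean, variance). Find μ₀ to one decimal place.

With known observation variance, the Normal–Normal posterior has precision τ_n = τ₀ + n/σ² and mean μ_n = (τ₀μ₀ + (n/σ²)x̄)/τ_n.
Here τ₀ = 1/74.5 = 0.013423 and τ_data = 27/70.8 = 0.381356, so τ_n = 0.394779.
Rearranging for μ₀: μ₀ = (μ_n·τ_n − τ_data·x̄)/τ₀ = (-2.0756·0.394779 − 0.381356·-2.3) / 0.013423 = 0.057716/0.013423 ≈ 4.3.

μ₀ = 4.3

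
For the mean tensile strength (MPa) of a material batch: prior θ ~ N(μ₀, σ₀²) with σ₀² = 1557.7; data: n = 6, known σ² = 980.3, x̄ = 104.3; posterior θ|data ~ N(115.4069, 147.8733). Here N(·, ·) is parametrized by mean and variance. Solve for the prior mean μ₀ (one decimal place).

μ₀ = 221.3

With known observation variance, the Normal–Normal posterior has precision τ_n = τ₀ + n/σ² and mean μ_n = (τ₀μ₀ + (n/σ²)x̄)/τ_n.
Here τ₀ = 1/1557.7 = 0.000642 and τ_data = 6/980.3 = 0.006121, so τ_n = 0.006763.
Rearranging for μ₀: μ₀ = (μ_n·τ_n − τ_data·x̄)/τ₀ = (115.4069·0.006763 − 0.006121·104.3) / 0.000642 = 0.142077/0.000642 ≈ 221.3.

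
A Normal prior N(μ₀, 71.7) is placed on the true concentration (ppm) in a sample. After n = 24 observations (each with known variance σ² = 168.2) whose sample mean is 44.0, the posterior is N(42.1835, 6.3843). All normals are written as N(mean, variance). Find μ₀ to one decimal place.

The posterior mean is a precision-weighted average: μ_n = (τ₀μ₀ + τ_data·x̄)/(τ₀+τ_data), with τ₀=1/σ₀² and τ_data=n/σ².
Here τ₀ = 1/71.7 = 0.013947 and τ_data = 24/168.2 = 0.142687, so τ_n = 0.156634.
Rearranging for μ₀: μ₀ = (μ_n·τ_n − τ_data·x̄)/τ₀ = (42.1835·0.156634 − 0.142687·44.0) / 0.013947 = 0.329142/0.013947 ≈ 23.6.

μ₀ = 23.6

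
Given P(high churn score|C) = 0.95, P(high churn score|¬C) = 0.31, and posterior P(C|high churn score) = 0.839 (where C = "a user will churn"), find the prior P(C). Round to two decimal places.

Bayes' rule in odds form gives O(C|E) = O(C)·[P(E|C)/P(E|¬C)], hence O(C) = O(C|E)/LR.
Posterior odds = 0.839/(1−0.839) = 5.2112. LR = 0.95/0.31 = 3.0645.
Prior odds = 5.2112/3.0645 = 1.7005, so P(C) = 1.7005/(1+1.7005) ≈ 0.63.

P(C) = 0.63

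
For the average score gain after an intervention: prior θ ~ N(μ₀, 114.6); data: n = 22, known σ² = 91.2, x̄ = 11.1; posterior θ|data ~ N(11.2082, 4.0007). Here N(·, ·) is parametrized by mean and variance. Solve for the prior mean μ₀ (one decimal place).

μ₀ = 14.2

The posterior mean is a precision-weighted average: μ_n = (τ₀μ₀ + τ_data·x̄)/(τ₀+τ_data), with τ₀=1/σ₀² and τ_data=n/σ².
Here τ₀ = 1/114.6 = 0.008726 and τ_data = 22/91.2 = 0.241228, so τ_n = 0.249954.
Rearranging for μ₀: μ₀ = (μ_n·τ_n − τ_data·x̄)/τ₀ = (11.2082·0.249954 − 0.241228·11.1) / 0.008726 = 0.123904/0.008726 ≈ 14.2.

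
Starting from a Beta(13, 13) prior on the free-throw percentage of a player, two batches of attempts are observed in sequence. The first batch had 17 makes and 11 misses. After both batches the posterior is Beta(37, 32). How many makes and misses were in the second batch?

7 makes and 8 misses

Because Beta–binomial updating is additive in the counts, the combined data contributed (α_post−α_prior, β_post−β_prior) successes and failures.
Total across both batches: 37−13=24 makes, 32−13=19 misses.
Subtract the first batch: 24−17=7 makes and 19−11=8 misses.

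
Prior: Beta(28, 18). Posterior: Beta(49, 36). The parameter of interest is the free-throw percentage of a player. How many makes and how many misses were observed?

21 makes and 18 misses

A Beta(α, β) prior with s successes and f failures in binomial data gives a Beta(α+s, β+f) posterior.
Match parameters: s=49−28=21, f=36−18=18.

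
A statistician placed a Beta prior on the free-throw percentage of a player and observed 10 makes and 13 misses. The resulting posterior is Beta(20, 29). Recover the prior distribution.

Beta(10, 16)

A Beta(α, β) prior with s successes and f failures in binomial data gives a Beta(α+s, β+f) posterior.
Subtract the data counts: 20−10=10, 29−13=16.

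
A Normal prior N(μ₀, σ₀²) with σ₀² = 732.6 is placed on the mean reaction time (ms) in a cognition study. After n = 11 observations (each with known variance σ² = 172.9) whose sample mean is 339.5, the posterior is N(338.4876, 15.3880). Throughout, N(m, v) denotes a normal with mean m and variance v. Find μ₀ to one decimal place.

μ₀ = 291.3

With known observation variance, the Normal–Normal posterior has precision τ_n = τ₀ + n/σ² and mean μ_n = (τ₀μ₀ + (n/σ²)x̄)/τ_n.
Here τ₀ = 1/732.6 = 0.001365 and τ_data = 11/172.9 = 0.063621, so τ_n = 0.064986.
Rearranging for μ₀: μ₀ = (μ_n·τ_n − τ_data·x̄)/τ₀ = (338.4876·0.064986 − 0.063621·339.5) / 0.001365 = 0.397626/0.001365 ≈ 291.3.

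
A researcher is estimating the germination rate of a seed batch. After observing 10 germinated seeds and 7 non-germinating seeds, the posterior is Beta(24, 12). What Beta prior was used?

Under Beta–binomial conjugacy the posterior parameters are (a+s, b+f).
Subtract the data counts: 24−10=14, 12−7=5.

Beta(14, 5)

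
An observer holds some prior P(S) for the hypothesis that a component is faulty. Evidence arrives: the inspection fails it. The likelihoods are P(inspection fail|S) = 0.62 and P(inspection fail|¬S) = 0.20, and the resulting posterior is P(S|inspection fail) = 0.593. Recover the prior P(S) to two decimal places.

In odds form, posterior odds = prior odds × likelihood ratio, so prior odds = posterior odds ÷ LR.
Posterior odds = 0.593/(1−0.593) = 1.4570. LR = 0.62/0.20 = 3.1000.
Prior odds = 1.4570/3.1000 = 0.4700, so P(S) = 0.4700/(1+0.4700) ≈ 0.32.

P(S) = 0.32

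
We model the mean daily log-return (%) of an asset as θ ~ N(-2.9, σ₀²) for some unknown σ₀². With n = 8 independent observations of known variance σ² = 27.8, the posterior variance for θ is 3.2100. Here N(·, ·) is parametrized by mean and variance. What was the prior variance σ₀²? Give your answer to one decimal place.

σ₀² = 42.1

Posterior precision equals prior precision plus data precision: 1/σ_n² = 1/σ₀² + n/σ².
So 1/σ₀² = 1/3.2100 − 8/27.8 = 0.311526 − 0.287770 = 0.023756.
Hence σ₀² = 1/0.023756 ≈ 42.1.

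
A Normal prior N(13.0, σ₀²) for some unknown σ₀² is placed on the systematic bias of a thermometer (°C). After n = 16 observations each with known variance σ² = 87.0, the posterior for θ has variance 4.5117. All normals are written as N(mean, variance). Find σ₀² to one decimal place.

σ₀² = 26.5

Posterior precision equals prior precision plus data precision: 1/σ_n² = 1/σ₀² + n/σ².
So 1/σ₀² = 1/4.5117 − 16/87.0 = 0.221646 − 0.183908 = 0.037738.
Hence σ₀² = 1/0.037738 ≈ 26.5.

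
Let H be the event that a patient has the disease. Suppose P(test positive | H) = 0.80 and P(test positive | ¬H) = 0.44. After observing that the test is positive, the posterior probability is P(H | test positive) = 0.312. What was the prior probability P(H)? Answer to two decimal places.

In odds form, posterior odds = prior odds × likelihood ratio, so prior odds = posterior odds ÷ LR.
Posterior odds = 0.312/(1−0.312) = 0.4535. LR = 0.80/0.44 = 1.8182.
Prior odds = 0.4535/1.8182 = 0.2494, so P(H) = 0.2494/(1+0.2494) ≈ 0.20.

P(H) = 0.20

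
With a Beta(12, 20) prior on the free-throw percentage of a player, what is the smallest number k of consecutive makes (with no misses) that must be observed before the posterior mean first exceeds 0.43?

After k makes and 0 misses the posterior is Beta(12+k, 20), with mean (12+k)/(12+20+k).
Set (12+k)/(32+k) > 0.43 and solve: k > (0.43·32 − 12)/(1 − 0.43) = 3.088.
The smallest integer exceeding 3.088 is 4.

k = 4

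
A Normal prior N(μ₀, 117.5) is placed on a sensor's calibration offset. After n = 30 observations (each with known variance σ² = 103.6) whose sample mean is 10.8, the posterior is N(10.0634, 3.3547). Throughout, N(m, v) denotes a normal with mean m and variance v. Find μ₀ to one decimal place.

μ₀ = -15.0

The posterior mean is a precision-weighted average: μ_n = (τ₀μ₀ + τ_data·x̄)/(τ₀+τ_data), with τ₀=1/σ₀² and τ_data=n/σ².
Here τ₀ = 1/117.5 = 0.008511 and τ_data = 30/103.6 = 0.289575, so τ_n = 0.298086.
Rearranging for μ₀: μ₀ = (μ_n·τ_n − τ_data·x̄)/τ₀ = (10.0634·0.298086 − 0.289575·10.8) / 0.008511 = -0.127651/0.008511 ≈ -15.0.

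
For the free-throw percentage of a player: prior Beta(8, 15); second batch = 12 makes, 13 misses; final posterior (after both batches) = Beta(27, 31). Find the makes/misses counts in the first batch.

Because Beta–binomial updating is additive in the counts, the combined data contributed (α_post−α_prior, β_post−β_prior) successes and failures.
Total across both batches: 27−8=19 makes, 31−15=16 misses.
Subtract the second batch: 19−12=7 makes and 16−13=3 misses.

7 makes and 3 misses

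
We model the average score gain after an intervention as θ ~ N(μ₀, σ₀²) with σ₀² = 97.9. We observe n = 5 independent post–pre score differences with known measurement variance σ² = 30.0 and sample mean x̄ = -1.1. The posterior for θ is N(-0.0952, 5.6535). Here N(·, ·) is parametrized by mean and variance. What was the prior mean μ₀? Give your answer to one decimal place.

μ₀ = 16.3

With known observation variance, the Normal–Normal posterior has precision τ_n = τ₀ + n/σ² and mean μ_n = (τ₀μ₀ + (n/σ²)x̄)/τ_n.
Here τ₀ = 1/97.9 = 0.010215 and τ_data = 5/30.0 = 0.166667, so τ_n = 0.176882.
Rearranging for μ₀: μ₀ = (μ_n·τ_n − τ_data·x̄)/τ₀ = (-0.0952·0.176882 − 0.166667·-1.1) / 0.010215 = 0.166495/0.010215 ≈ 16.3.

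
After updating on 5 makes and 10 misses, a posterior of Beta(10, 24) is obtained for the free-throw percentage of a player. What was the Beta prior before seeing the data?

Under Beta–binomial conjugacy the posterior parameters are (a+s, b+f).
So a = 10 − 5 = 5 and b = 24 − 10 = 14.

Beta(5, 14)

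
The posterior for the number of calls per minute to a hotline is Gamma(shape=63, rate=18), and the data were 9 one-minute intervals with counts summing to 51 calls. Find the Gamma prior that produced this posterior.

Gamma–Poisson conjugacy: posterior shape = α + Σxᵢ, posterior rate = β + n.
So α = 63 − 51 = 12 and β = 18 − 9 = 9.

Gamma(shape=12, rate=9)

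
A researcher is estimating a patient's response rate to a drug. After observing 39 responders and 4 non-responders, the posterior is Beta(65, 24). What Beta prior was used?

A Beta(a, b) prior with s successes and f failures in binomial data gives a Beta(a+s, b+f) posterior.
So a = 65 − 39 = 26 and b = 24 − 4 = 20.

Beta(26, 20)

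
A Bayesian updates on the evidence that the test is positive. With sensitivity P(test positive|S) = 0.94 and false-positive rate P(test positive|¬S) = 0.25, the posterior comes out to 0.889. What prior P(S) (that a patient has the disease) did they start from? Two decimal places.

P(S) = 0.68

In odds form, posterior odds = prior odds × likelihood ratio, so prior odds = posterior odds ÷ LR.
Posterior odds = 0.889/(1−0.889) = 8.0090. LR = 0.94/0.25 = 3.7600.
Prior odds = 8.0090/3.7600 = 2.1301, so P(S) = 2.1301/(1+2.1301) ≈ 0.68.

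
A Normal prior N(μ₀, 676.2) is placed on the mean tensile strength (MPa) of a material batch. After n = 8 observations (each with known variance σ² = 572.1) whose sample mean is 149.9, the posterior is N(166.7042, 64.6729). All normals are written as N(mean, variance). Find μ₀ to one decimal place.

μ₀ = 325.6

With known observation variance, the Normal–Normal posterior has precision τ_n = τ₀ + n/σ² and mean μ_n = (τ₀μ₀ + (n/σ²)x̄)/τ_n.
Here τ₀ = 1/676.2 = 0.001479 and τ_data = 8/572.1 = 0.013984, so τ_n = 0.015463.
Rearranging for μ₀: μ₀ = (μ_n·τ_n − τ_data·x̄)/τ₀ = (166.7042·0.015463 − 0.013984·149.9) / 0.001479 = 0.481545/0.001479 ≈ 325.6.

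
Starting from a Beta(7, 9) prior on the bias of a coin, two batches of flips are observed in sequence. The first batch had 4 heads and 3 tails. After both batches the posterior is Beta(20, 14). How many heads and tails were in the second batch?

Because Beta–binomial updating is additive in the counts, the combined data contributed (α_post−α_prior, β_post−β_prior) successes and failures.
Total across both batches: 20−7=13 heads, 14−9=5 tails.
Subtract the first batch: 13−4=9 heads and 5−3=2 tails.

9 heads and 2 tails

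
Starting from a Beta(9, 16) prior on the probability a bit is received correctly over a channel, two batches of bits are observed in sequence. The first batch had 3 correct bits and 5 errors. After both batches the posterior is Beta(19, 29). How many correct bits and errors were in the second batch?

Sequential conjugate updates are equivalent to a single update on the pooled data, so total successes = posterior α − prior α and total failures = posterior β − prior β.
Total across both batches: 19−9=10 correct bits, 29−16=13 errors.
Subtract the first batch: 10−3=7 correct bits and 13−5=8 errors.

7 correct bits and 8 errors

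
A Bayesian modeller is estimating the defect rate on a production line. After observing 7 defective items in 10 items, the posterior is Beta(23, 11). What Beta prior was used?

Beta(16, 8)

Beta is conjugate to the binomial likelihood: posterior = Beta(a+s, b+f).
Subtract the data counts: 23−7=16, 11−3=8.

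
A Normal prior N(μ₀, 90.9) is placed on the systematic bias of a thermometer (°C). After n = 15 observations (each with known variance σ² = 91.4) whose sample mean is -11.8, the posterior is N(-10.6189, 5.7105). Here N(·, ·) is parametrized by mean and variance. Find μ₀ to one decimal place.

μ₀ = 7.0

With known observation variance, the Normal–Normal posterior has precision τ_n = τ₀ + n/σ² and mean μ_n = (τ₀μ₀ + (n/σ²)x̄)/τ_n.
Here τ₀ = 1/90.9 = 0.011001 and τ_data = 15/91.4 = 0.164114, so τ_n = 0.175115.
Rearranging for μ₀: μ₀ = (μ_n·τ_n − τ_data·x̄)/τ₀ = (-10.6189·0.175115 − 0.164114·-11.8) / 0.011001 = 0.077017/0.011001 ≈ 7.0.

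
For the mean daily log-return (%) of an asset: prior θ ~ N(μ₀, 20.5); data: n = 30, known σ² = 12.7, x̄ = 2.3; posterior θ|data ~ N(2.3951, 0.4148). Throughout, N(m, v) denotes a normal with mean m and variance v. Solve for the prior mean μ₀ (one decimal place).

μ₀ = 7.0

The posterior mean is a precision-weighted average: μ_n = (τ₀μ₀ + τ_data·x̄)/(τ₀+τ_data), with τ₀=1/σ₀² and τ_data=n/σ².
Here τ₀ = 1/20.5 = 0.048780 and τ_data = 30/12.7 = 2.362205, so τ_n = 2.410985.
Rearranging for μ₀: μ₀ = (μ_n·τ_n − τ_data·x̄)/τ₀ = (2.3951·2.410985 − 2.362205·2.3) / 0.048780 = 0.341479/0.048780 ≈ 7.0.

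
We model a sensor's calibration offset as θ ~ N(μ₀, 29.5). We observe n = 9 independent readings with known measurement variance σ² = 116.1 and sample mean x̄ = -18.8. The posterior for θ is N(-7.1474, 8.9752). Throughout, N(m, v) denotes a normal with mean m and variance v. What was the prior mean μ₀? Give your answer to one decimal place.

μ₀ = 19.5

With known observation variance, the Normal–Normal posterior has precision τ_n = τ₀ + n/σ² and mean μ_n = (τ₀μ₀ + (n/σ²)x̄)/τ_n.
Here τ₀ = 1/29.5 = 0.033898 and τ_data = 9/116.1 = 0.077519, so τ_n = 0.111417.
Rearranging for μ₀: μ₀ = (μ_n·τ_n − τ_data·x̄)/τ₀ = (-7.1474·0.111417 − 0.077519·-18.8) / 0.033898 = 0.661015/0.033898 ≈ 19.5.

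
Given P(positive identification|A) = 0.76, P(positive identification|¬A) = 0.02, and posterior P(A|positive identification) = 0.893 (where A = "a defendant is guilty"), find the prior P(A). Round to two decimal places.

P(A) = 0.18

Bayes' rule in odds form gives O(A|E) = O(A)·[P(E|A)/P(E|¬A)], hence O(A) = O(A|E)/LR.
Posterior odds = 0.893/(1−0.893) = 8.3458. LR = 0.76/0.02 = 38.0000.
Prior odds = 8.3458/38.0000 = 0.2196, so P(A) = 0.2196/(1+0.2196) ≈ 0.18.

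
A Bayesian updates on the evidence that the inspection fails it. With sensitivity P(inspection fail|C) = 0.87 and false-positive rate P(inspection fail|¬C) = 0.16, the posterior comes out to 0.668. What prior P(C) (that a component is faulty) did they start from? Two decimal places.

P(C) = 0.27

Bayes' rule in odds form gives O(C|E) = O(C)·[P(E|C)/P(E|¬C)], hence O(C) = O(C|E)/LR.
Posterior odds = 0.668/(1−0.668) = 2.0120. LR = 0.87/0.16 = 5.4375.
Prior odds = 2.0120/5.4375 = 0.3700, so P(C) = 0.3700/(1+0.3700) ≈ 0.27.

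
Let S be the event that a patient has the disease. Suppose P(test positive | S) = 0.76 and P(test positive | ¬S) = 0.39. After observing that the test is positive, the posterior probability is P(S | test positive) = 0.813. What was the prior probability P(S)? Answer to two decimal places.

In odds form, posterior odds = prior odds × likelihood ratio, so prior odds = posterior odds ÷ LR.
Posterior odds = 0.813/(1−0.813) = 4.3476. LR = 0.76/0.39 = 1.9487.
Prior odds = 4.3476/1.9487 = 2.2310, so P(S) = 2.2310/(1+2.2310) ≈ 0.69.

P(S) = 0.69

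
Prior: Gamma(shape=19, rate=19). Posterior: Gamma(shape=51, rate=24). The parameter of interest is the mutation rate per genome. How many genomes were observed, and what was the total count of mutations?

A Gamma(α, β) prior (rate parametrization) on a Poisson rate with n observations summing to S gives posterior Gamma(α+S, β+n).
Matching: Σxᵢ = 51 − 19 = 32 and n = 24 − 19 = 5.

n = 5 genomes with total 32 mutations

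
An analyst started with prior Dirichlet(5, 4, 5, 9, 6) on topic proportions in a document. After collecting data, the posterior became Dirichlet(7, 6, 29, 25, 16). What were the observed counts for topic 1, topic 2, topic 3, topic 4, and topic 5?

For a Dirichlet(α) prior with multinomial counts c, the posterior is Dirichlet(α + c) componentwise.
Counts are posterior − prior componentwise: 7−5=2, 6−4=2, 29−5=24, 25−9=16, 16−6=10.

counts (2, 2, 24, 16, 10)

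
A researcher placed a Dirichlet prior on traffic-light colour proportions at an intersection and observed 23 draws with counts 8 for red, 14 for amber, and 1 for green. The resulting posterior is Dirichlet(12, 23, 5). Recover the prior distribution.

Dirichlet(4, 9, 4)

For a Dirichlet(α) prior with multinomial counts c, the posterior is Dirichlet(α + c) componentwise.
Subtract each count from the matching posterior parameter: 12−8=4, 23−14=9, 5−1=4.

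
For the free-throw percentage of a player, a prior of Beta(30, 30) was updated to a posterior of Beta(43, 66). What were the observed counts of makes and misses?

Under Beta–binomial conjugacy the posterior parameters are (α+s, β+f).
Match parameters: s=43−30=13, f=66−30=36.

13 makes and 36 misses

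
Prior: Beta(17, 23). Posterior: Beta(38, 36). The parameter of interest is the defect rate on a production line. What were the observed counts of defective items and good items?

21 defective items and 13 good items

Under Beta–binomial conjugacy the posterior parameters are (α+s, β+f).
Match parameters: s=38−17=21, f=36−23=13.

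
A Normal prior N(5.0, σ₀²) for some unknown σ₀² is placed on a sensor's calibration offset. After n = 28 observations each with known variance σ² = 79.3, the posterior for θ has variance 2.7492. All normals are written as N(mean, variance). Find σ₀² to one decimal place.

For the Normal–Normal model with known σ², precisions add: τ_n = τ₀ + n/σ².
So 1/σ₀² = 1/2.7492 − 28/79.3 = 0.363742 − 0.353090 = 0.010652.
Hence σ₀² = 1/0.010652 ≈ 93.9.

σ₀² = 93.9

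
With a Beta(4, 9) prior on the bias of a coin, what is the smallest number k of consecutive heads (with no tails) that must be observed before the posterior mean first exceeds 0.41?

After k heads and 0 tails the posterior is Beta(4+k, 9), with mean (4+k)/(4+9+k).
Set (4+k)/(13+k) > 0.41 and solve: k > (0.41·13 − 4)/(1 − 0.41) = 2.254.
The smallest integer exceeding 2.254 is 3.

k = 3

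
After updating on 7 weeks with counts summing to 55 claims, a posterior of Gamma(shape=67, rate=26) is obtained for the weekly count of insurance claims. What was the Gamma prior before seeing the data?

A Gamma(α, β) prior (rate parametrization) on a Poisson rate with n observations summing to S gives posterior Gamma(α+S, β+n).
So α = 67 − 55 = 12 and β = 26 − 7 = 19.

Gamma(shape=12, rate=19)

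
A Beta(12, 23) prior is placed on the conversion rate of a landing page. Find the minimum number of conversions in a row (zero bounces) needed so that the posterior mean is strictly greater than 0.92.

k = 253

After k conversions and 0 bounces the posterior is Beta(12+k, 23), with mean (12+k)/(12+23+k).
Set (12+k)/(35+k) > 0.92 and solve: k > (0.92·35 − 12)/(1 − 0.92) = 252.500.
The smallest integer exceeding 252.500 is 253, and checking k=253: (265)/(288) = 0.9201 > 0.92.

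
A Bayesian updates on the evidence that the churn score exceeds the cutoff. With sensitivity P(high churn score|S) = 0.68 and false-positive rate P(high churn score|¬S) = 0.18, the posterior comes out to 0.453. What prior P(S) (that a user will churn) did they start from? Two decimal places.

Bayes' rule in odds form gives O(S|E) = O(S)·[P(E|S)/P(E|¬S)], hence O(S) = O(S|E)/LR.
Posterior odds = 0.453/(1−0.453) = 0.8282. LR = 0.68/0.18 = 3.7778.
Prior odds = 0.8282/3.7778 = 0.2192, so P(S) = 0.2192/(1+0.2192) ≈ 0.18.

P(S) = 0.18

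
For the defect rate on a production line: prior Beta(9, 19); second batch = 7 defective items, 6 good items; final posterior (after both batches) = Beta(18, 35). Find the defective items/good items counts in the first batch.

Sequential conjugate updates are equivalent to a single update on the pooled data, so total successes = posterior α − prior α and total failures = posterior β − prior β.
Total across both batches: 18−9=9 defective items, 35−19=16 good items.
Subtract the second batch: 9−7=2 defective items and 16−6=10 good items.

2 defective items and 10 good items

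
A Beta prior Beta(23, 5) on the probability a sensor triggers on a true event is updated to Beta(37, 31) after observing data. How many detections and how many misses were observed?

A Beta(a, b) prior with s successes and f failures in binomial data gives a Beta(a+s, b+f) posterior.
So s = 37 − 23 = 14 and f = 31 − 5 = 26.

14 detections and 26 misses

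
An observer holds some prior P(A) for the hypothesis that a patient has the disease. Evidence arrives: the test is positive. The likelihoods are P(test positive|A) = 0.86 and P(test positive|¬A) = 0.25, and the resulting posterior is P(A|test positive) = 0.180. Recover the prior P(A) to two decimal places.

P(A) = 0.06

Bayes' rule in odds form gives O(A|E) = O(A)·[P(E|A)/P(E|¬A)], hence O(A) = O(A|E)/LR.
Posterior odds = 0.180/(1−0.180) = 0.2195. LR = 0.86/0.25 = 3.4400.
Prior odds = 0.2195/3.4400 = 0.0638, so P(A) = 0.0638/(1+0.0638) ≈ 0.06.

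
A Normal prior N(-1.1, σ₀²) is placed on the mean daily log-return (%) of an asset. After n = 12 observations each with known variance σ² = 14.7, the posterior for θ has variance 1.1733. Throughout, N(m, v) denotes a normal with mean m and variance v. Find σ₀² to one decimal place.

Posterior precision equals prior precision plus data precision: 1/σ_n² = 1/σ₀² + n/σ².
So 1/σ₀² = 1/1.1733 − 12/14.7 = 0.852297 − 0.816327 = 0.035970.
Hence σ₀² = 1/0.035970 ≈ 27.8.

σ₀² = 27.8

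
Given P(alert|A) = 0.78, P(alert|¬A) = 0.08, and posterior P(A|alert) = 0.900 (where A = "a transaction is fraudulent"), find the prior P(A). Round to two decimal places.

In odds form, posterior odds = prior odds × likelihood ratio, so prior odds = posterior odds ÷ LR.
Posterior odds = 0.900/(1−0.900) = 9.0000. LR = 0.78/0.08 = 9.7500.
Prior odds = 9.0000/9.7500 = 0.9231, so P(A) = 0.9231/(1+0.9231) ≈ 0.48.

P(A) = 0.48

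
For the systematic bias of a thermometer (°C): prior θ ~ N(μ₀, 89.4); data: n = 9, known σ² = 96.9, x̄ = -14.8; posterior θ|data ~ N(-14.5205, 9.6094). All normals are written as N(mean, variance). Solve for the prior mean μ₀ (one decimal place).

μ₀ = -12.2

With known observation variance, the Normal–Normal posterior has precision τ_n = τ₀ + n/σ² and mean μ_n = (τ₀μ₀ + (n/σ²)x̄)/τ_n.
Here τ₀ = 1/89.4 = 0.011186 and τ_data = 9/96.9 = 0.092879, so τ_n = 0.104065.
Rearranging for μ₀: μ₀ = (μ_n·τ_n − τ_data·x̄)/τ₀ = (-14.5205·0.104065 − 0.092879·-14.8) / 0.011186 = -0.136467/0.011186 ≈ -12.2.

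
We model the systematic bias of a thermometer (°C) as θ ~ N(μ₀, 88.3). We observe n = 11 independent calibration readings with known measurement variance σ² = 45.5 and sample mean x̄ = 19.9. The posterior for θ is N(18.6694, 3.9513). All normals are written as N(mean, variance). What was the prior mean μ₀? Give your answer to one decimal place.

With known observation variance, the Normal–Normal posterior has precision τ_n = τ₀ + n/σ² and mean μ_n = (τ₀μ₀ + (n/σ²)x̄)/τ_n.
Here τ₀ = 1/88.3 = 0.011325 and τ_data = 11/45.5 = 0.241758, so τ_n = 0.253083.
Rearranging for μ₀: μ₀ = (μ_n·τ_n − τ_data·x̄)/τ₀ = (18.6694·0.253083 − 0.241758·19.9) / 0.011325 = -0.086076/0.011325 ≈ -7.6.

μ₀ = -7.6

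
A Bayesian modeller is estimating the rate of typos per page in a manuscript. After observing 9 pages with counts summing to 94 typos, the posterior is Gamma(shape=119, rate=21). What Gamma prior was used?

A Gamma(α, β) prior (rate parametrization) on a Poisson rate with n observations summing to S gives posterior Gamma(α+S, β+n).
So α = 119 − 94 = 25 and β = 21 − 9 = 12.

Gamma(shape=25, rate=12)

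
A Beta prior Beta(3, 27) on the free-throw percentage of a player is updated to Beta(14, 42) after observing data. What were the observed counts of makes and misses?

Under Beta–binomial conjugacy the posterior parameters are (a+s, b+f).
So s = 14 − 3 = 11 and f = 42 − 27 = 15.

11 makes and 15 misses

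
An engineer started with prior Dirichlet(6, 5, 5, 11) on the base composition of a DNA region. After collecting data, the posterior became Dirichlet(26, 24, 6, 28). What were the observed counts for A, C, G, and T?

counts (20, 19, 1, 17)

For a Dirichlet(α) prior with multinomial counts c, the posterior is Dirichlet(α + c) componentwise.
Counts are posterior − prior componentwise: 26−6=20, 24−5=19, 6−5=1, 28−11=17.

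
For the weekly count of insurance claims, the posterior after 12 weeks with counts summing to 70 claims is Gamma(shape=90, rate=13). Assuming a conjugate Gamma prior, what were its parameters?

Gamma(shape=20, rate=1)

Gamma–Poisson conjugacy: posterior shape = α + Σxᵢ, posterior rate = β + n.
So α = 90 − 70 = 20 and β = 13 − 12 = 1.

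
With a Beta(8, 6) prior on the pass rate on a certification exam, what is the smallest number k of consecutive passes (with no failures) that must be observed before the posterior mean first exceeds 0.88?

k = 37

After k passes and 0 failures the posterior is Beta(8+k, 6), with mean (8+k)/(8+6+k).
Set (8+k)/(14+k) > 0.88 and solve: k > (0.88·14 − 8)/(1 − 0.88) = 36.000.
The smallest integer exceeding 36.000 is 37.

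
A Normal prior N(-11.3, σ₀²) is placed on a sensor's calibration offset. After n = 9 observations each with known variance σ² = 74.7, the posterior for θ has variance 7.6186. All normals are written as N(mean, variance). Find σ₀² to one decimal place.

Posterior precision equals prior precision plus data precision: 1/σ_n² = 1/σ₀² + n/σ².
So 1/σ₀² = 1/7.6186 − 9/74.7 = 0.131258 − 0.120482 = 0.010776.
Hence σ₀² = 1/0.010776 ≈ 92.8.

σ₀² = 92.8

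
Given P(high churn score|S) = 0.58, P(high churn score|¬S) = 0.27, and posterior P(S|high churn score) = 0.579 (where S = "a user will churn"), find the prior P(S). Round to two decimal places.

P(S) = 0.39

Bayes' rule in odds form gives O(S|E) = O(S)·[P(E|S)/P(E|¬S)], hence O(S) = O(S|E)/LR.
Posterior odds = 0.579/(1−0.579) = 1.3753. LR = 0.58/0.27 = 2.1481.
Prior odds = 1.3753/2.1481 = 0.6402, so P(S) = 0.6402/(1+0.6402) ≈ 0.39.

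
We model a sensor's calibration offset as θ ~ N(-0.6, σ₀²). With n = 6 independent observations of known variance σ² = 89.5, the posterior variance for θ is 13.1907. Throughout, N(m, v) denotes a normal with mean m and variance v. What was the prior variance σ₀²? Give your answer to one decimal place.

σ₀² = 114.0

Posterior precision equals prior precision plus data precision: 1/σ_n² = 1/σ₀² + n/σ².
So 1/σ₀² = 1/13.1907 − 6/89.5 = 0.075811 − 0.067039 = 0.008772.
Hence σ₀² = 1/0.008772 ≈ 114.0.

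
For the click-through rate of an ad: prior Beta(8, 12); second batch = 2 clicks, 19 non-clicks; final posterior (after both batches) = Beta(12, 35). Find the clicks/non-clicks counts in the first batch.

Sequential conjugate updates are equivalent to a single update on the pooled data, so total successes = posterior α − prior α and total failures = posterior β − prior β.
Total across both batches: 12−8=4 clicks, 35−12=23 non-clicks.
Subtract the second batch: 4−2=2 clicks and 23−19=4 non-clicks.

2 clicks and 4 non-clicks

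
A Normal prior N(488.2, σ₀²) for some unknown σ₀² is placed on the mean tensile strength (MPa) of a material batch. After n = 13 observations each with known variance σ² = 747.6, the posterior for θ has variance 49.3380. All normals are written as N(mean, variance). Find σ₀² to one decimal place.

σ₀² = 347.3

For the Normal–Normal model with known σ², precisions add: τ_n = τ₀ + n/σ².
So 1/σ₀² = 1/49.3380 − 13/747.6 = 0.020268 − 0.017389 = 0.002879.
Hence σ₀² = 1/0.002879 ≈ 347.3.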